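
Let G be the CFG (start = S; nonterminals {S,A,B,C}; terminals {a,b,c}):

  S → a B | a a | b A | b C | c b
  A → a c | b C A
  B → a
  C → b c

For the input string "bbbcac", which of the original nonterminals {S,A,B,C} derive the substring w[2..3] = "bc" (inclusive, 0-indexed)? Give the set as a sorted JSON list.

CNF form of G:
  S -> T0 B | T0 T0 | T1 T2 | T2 A | T2 C
  A -> T0 T1 | T2 X3
  B -> a
  C -> T2 T1
  T0 -> a
  T1 -> c
  T2 -> b
  X3 -> C A

CYK fill — only the sub-triangle for w[2..3]:
  [2..2]={T2}  "b"  orig:{}
  [3..3]={T1}  "c"  orig:{}
  [2..3]={C}  "bc"

Original NTs in T[2,3] deriving "bc": ["C"]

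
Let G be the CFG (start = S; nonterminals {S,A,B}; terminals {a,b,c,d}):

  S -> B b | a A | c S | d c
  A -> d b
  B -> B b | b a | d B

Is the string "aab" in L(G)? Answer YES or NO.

CNF form of G:
  S -> B T1 | T0 T3 | T2 A | T3 S
  A -> T0 T1
  B -> B T1 | T0 B | T1 T2
  T0 -> d
  T1 -> b
  T2 -> a
  T3 -> c

Fill CYK table bottom-up:
  T[0,0] 'a' = {T2}  orig:{}
  T[1,1] 'a' = {T2}  orig:{}
  T[2,2] 'b' = {T1}  orig:{}
  T[0,1] 'aa' = ∅
  T[1,2] 'ab' = ∅
  T[0,2] 'aab' = ∅

S ∉ T[0,2] ⇒ NO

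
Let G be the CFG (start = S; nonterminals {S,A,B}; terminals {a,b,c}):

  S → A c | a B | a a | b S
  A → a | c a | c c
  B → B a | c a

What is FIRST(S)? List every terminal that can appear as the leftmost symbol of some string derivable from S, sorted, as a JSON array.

FIRST sets, iterate to fixpoint:
round 1:
  A via A→a: +{a}
  A via A→c a: +{c}
  B via B→c a: +{c}
  S via S→A c: +{a,c}
  S via S→b S: +{b}
  S: {a,b,c}  A: {a,c}  B: {c}
round 2: — fixpoint
  S: {a,b,c}  A: {a,c}  B: {c}

FIRST(S) = ["a", "b", "c"]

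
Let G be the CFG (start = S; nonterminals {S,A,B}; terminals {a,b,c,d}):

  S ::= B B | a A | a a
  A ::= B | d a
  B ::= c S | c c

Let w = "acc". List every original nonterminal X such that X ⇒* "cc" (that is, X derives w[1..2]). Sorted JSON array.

Convert to CNF:
  S -> B B | T2 A | T2 T2
  A -> T0 S | T0 T0 | T1 T2
  B -> T0 S | T0 T0
  T0 -> c
  T1 -> d
  T2 -> a

Fill CYK table bottom-up — only the sub-triangle for w[1..2]:
  [1..1]={T0}  "c"  orig:{}
  [2..2]={T0}  "c"  orig:{}
  [1..2]={A,B}  "cc"

Original NTs in T[1,2] deriving "cc": ["A", "B"]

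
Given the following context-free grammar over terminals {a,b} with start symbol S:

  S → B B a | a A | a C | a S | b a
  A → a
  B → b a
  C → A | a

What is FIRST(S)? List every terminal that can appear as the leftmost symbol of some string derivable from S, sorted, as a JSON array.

Compute FIRST by fixpoint:
round 1:
  A via A→a: +{a}
  B via B→b a: +{b}
  C via C→A: +{a}
  S via S→B B a: +{b}
  S via S→a A: +{a}
  FIRST(S)={a,b}  FIRST(A)={a}  FIRST(B)={b}  FIRST(C)={a}
round 2: — fixpoint
  FIRST(S)={a,b}  FIRST(A)={a}  FIRST(B)={b}  FIRST(C)={a}

FIRST(S) = ["a", "b"]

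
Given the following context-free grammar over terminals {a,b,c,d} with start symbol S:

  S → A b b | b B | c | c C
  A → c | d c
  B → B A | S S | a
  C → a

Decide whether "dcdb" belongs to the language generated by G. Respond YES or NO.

Convert to CNF:
  S -> A X3 | T1 C | T2 B | c
  A -> T0 T1 | c
  B -> B A | S S | a
  C -> a
  T0 -> d
  T1 -> c
  T2 -> b
  X3 -> T2 T2

CYK fill:
  [0..0]={T0}  "d"  orig:{}
  [1..1]={A,S,T1}  "c"  orig:{A,S}
  [2..2]={T0}  "d"  orig:{}
  [3..3]={T2}  "b"  orig:{}
  [0..1]={A}  "dc"
  [1..2]=∅  "cd"
  [2..3]=∅  "db"
  [0..2]=∅  "dcd"
  [1..3]=∅  "cdb"
  [0..3]=∅  "dcdb"

S ∉ T[0,3] ⇒ NO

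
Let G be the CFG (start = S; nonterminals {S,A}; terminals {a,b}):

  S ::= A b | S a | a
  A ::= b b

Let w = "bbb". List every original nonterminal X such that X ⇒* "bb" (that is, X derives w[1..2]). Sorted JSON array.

Convert to CNF:
  S -> A T0 | S T1 | a
  A -> T0 T0
  T0 -> b
  T1 -> a

CYK table (by increasing span) (cells [i..j] with 1 ≤ i ≤ j ≤ 2 only):
  cell(1,1) b: {T0}  orig:{}
  cell(2,2) b: {T0}  orig:{}
  cell(1,2) bb: {A}

Original NTs in T[1,2] deriving "bb": ["A"]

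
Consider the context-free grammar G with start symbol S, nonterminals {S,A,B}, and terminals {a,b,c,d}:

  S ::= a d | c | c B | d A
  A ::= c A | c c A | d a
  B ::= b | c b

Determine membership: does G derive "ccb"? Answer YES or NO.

Convert to CNF:
  S -> T0 B | T1 A | T2 T1 | c
  A -> T0 A | T0 X4 | T1 T2
  B -> T0 T3 | b
  T0 -> c
  T1 -> d
  T2 -> a
  T3 -> b
  X4 -> T0 A

CYK table (by increasing span):
  [0..0]={S,T0}  "c"  orig:{S}
  [1..1]={S,T0}  "c"  orig:{S}
  [2..2]={B,T3}  "b"  orig:{B}
  [0..1]=∅  "cc"
  [1..2]={B,S}  "cb"
  [0..2]={S}  "ccb"

S ∈ T[0,2] ⇒ YES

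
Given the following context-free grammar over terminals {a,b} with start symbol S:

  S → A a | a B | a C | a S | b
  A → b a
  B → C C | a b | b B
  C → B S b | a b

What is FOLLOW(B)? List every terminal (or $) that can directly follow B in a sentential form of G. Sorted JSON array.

FIRST sets, iterate to fixpoint:
pass 1:
  A via A→b a: +{b}
  B via B→a b: +{a}
  B via B→b B: +{b}
  C via C→B S b: +{a,b}
  S via S→A a: +{b}
  S via S→a B: +{a}
  S: {a,b}  A: {b}  B: {a,b}  C: {a,b}
pass 2: — fixpoint
  S: {a,b}  A: {b}  B: {a,b}  C: {a,b}

FOLLOW sets:
FOLLOW(S) := {$}
iter 1:
  B→C C: FOLLOW(C) ⊇ FIRST(C) = {a,b}; new: +{a,b}
  C→B S b: FOLLOW(B) ⊇ FIRST(S) = {a,b}; new: +{a,b}
  C→B S b: FOLLOW(S) ⊇ FIRST(b) = {b}; new: +{b}
  S→A a: FOLLOW(A) ⊇ FIRST(a) = {a}; new: +{a}
  S→a B: FOLLOW(B) ⊇ FOLLOW(S) ⊇ {$,b}; new: +{$}
  S→a C: FOLLOW(C) ⊇ FOLLOW(S) ⊇ {$,b}; new: +{$}
  S: {$,b}  A: {a}  B: {$,a,b}  C: {$,a,b}
iter 2: — fixpoint
  S: {$,b}  A: {a}  B: {$,a,b}  C: {$,a,b}

FOLLOW(B) = ["$", "a", "b"]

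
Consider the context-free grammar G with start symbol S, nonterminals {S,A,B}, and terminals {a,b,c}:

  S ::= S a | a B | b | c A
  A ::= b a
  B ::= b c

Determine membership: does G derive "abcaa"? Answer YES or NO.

Convert to CNF:
  S -> S T1 | T1 B | T2 A | b
  A -> T0 T1
  B -> T0 T2
  T0 -> b
  T1 -> a
  T2 -> c

CYK table (by increasing span):
  T[0,0] 'a' = {T1}  orig:{}
  T[1,1] 'b' = {S,T0}  orig:{S}
  T[2,2] 'c' = {T2}  orig:{}
  T[3,3] 'a' = {T1}  orig:{}
  T[4,4] 'a' = {T1}  orig:{}
  T[0,1] 'ab' = ∅
  T[1,2] 'bc' = {B}
  T[2,3] 'ca' = ∅
  T[3,4] 'aa' = ∅
  T[0,2] 'abc' = {S}
  T[1,3] 'bca' = ∅
  T[2,4] 'caa' = ∅
  T[0,3] 'abca' = {S}
  T[1,4] 'bcaa' = ∅
  T[0,4] 'abcaa' = {S}

S ∈ T[0,4] ⇒ YES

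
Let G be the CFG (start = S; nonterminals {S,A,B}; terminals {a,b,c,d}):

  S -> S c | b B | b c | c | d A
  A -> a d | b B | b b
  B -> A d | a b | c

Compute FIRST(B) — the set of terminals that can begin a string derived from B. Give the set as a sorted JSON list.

FIRST iteration:
pass 1:
  A via A→a d: +{a}
  A via A→b B: +{b}
  B via B→A d: +{a,b}
  B via B→c: +{c}
  S via S→b B: +{b}
  S via S→c: +{c}
  S via S→d A: +{d}
  S: {b,c,d}  A: {a,b}  B: {a,b,c}
pass 2: (no change)
  S: {b,c,d}  A: {a,b}  B: {a,b,c}

FIRST(B) = ["a", "b", "c"]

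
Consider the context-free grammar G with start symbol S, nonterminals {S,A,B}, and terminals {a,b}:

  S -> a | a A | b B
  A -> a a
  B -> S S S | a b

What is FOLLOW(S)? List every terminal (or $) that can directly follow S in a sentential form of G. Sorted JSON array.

FIRST iteration:
pass 1:
  A via A→a a: +{a}
  B via B→a b: +{a}
  S via S→a: +{a}
  S via S→b B: +{b}
  FIRST[S]={a,b}  FIRST[A]={a}  FIRST[B]={a}
pass 2:
  B via B→S S S: +{b}
  FIRST[S]={a,b}  FIRST[A]={a}  FIRST[B]={a,b}
pass 3: done
  FIRST[S]={a,b}  FIRST[A]={a}  FIRST[B]={a,b}

Compute FOLLOW by fixpoint:
seed FOLLOW(S) with $
pass 1:
  B→S S S: FOLLOW(S) ⊇ FIRST(S) = {a,b}; new: +{a,b}
  S→a A: FOLLOW(A) ⊇ FOLLOW(S) ⊇ {$,a,b}; new: +{$,a,b}
  S→b B: FOLLOW(B) ⊇ FOLLOW(S) ⊇ {$,a,b}; new: +{$,a,b}
  FOLLOW[S]={$,a,b}  FOLLOW[A]={$,a,b}  FOLLOW[B]={$,a,b}
pass 2: — fixpoint
  FOLLOW[S]={$,a,b}  FOLLOW[A]={$,a,b}  FOLLOW[B]={$,a,b}

FOLLOW(S) = ["$", "a", "b"]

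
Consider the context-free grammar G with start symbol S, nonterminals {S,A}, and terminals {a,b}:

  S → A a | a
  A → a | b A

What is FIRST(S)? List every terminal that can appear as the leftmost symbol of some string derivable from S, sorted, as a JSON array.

FIRST iteration:
round 1:
  A via A→a: +{a}
  A via A→b A: +{b}
  S via S→A a: +{a,b}
  S: {a,b}  A: {a,b}
round 2: done
  S: {a,b}  A: {a,b}

FIRST(S) = ["a", "b"]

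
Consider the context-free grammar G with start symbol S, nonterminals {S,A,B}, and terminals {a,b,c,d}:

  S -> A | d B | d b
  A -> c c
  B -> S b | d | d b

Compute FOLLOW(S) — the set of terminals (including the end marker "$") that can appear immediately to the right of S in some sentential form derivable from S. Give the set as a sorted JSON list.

Compute FIRST by fixpoint:
[1]
  A via A→c c: +{c}
  B via B→d: +{d}
  S via S→A: +{c}
  S via S→d B: +{d}
  FIRST(S)={c,d}  FIRST(A)={c}  FIRST(B)={d}
[2]
  B via B→S b: +{c}
  FIRST(S)={c,d}  FIRST(A)={c}  FIRST(B)={c,d}
[3] (no change)
  FIRST(S)={c,d}  FIRST(A)={c}  FIRST(B)={c,d}

Compute FOLLOW by fixpoint:
initialize: $ ∈ FOLLOW(S)
[1]
  B→S b: FOLLOW(S) ⊇ FIRST(b) = {b}; new: +{b}
  S→A: FOLLOW(A) ⊇ FOLLOW(S) ⊇ {$,b}; new: +{$,b}
  S→d B: FOLLOW(B) ⊇ FOLLOW(S) ⊇ {$,b}; new: +{$,b}
  S: {$,b}  A: {$,b}  B: {$,b}
[2] (no change)
  S: {$,b}  A: {$,b}  B: {$,b}

FOLLOW(S) = ["$", "b"]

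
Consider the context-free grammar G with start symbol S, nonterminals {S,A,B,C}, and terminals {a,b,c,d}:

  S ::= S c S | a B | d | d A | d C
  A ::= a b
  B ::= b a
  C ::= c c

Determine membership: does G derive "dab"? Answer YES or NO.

CNF form of G:
  S -> S X4 | T0 B | T3 A | T3 C | d
  A -> T0 T1
  B -> T1 T0
  C -> T2 T2
  T0 -> a
  T1 -> b
  T2 -> c
  T3 -> d
  X4 -> T2 S

CYK table (by increasing span):
  cell(0,0) d: {S,T3}  orig:{S}
  cell(1,1) a: {T0}  orig:{}
  cell(2,2) b: {T1}  orig:{}
  cell(0,1) da: ∅
  cell(1,2) ab: {A}
  cell(0,2) dab: {S}

S ∈ T[0,2] ⇒ YES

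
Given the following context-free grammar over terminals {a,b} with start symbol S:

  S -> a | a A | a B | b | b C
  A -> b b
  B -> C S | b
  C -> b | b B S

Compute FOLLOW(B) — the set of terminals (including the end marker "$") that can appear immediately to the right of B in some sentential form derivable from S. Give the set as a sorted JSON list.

FIRST iteration:
round 1:
  A via A→b b: +{b}
  B via B→b: +{b}
  C via C→b: +{b}
  S via S→a: +{a}
  S via S→b: +{b}
  S: {a,b}  A: {b}  B: {b}  C: {b}
round 2: (no change)
  S: {a,b}  A: {b}  B: {b}  C: {b}

FOLLOW sets:
seed FOLLOW(S) with $
iter 1:
  B→C S: FOLLOW(C) ⊇ FIRST(S) = {a,b}; new: +{a,b}
  C→b B S: FOLLOW(B) ⊇ FIRST(S) = {a,b}; new: +{a,b}
  C→b B S: FOLLOW(S) ⊇ FOLLOW(C) ⊇ {a,b}; new: +{a,b}
  S→a A: FOLLOW(A) ⊇ FOLLOW(S) ⊇ {$,a,b}; new: +{$,a,b}
  S→a B: FOLLOW(B) ⊇ FOLLOW(S) ⊇ {$,a,b}; new: +{$}
  S→b C: FOLLOW(C) ⊇ FOLLOW(S) ⊇ {$,a,b}; new: +{$}
  FOLLOW[S]={$,a,b}  FOLLOW[A]={$,a,b}  FOLLOW[B]={$,a,b}  FOLLOW[C]={$,a,b}
iter 2: (stable)
  FOLLOW[S]={$,a,b}  FOLLOW[A]={$,a,b}  FOLLOW[B]={$,a,b}  FOLLOW[C]={$,a,b}

FOLLOW(B) = ["$", "a", "b"]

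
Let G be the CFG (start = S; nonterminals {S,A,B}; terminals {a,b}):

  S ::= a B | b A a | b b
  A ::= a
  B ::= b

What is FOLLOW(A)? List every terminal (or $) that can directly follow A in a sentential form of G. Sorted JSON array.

FIRST sets, iterate to fixpoint:
pass 1:
  A via A→a: +{a}
  B via B→b: +{b}
  S via S→a B: +{a}
  S via S→b A a: +{b}
  S: {a,b}  A: {a}  B: {b}
pass 2: done
  S: {a,b}  A: {a}  B: {b}

FOLLOW sets:
FOLLOW(S) := {$}
iter 1:
  S→a B: FOLLOW(B) ⊇ FOLLOW(S) ⊇ {$}; new: +{$}
  S→b A a: FOLLOW(A) ⊇ FIRST(a) = {a}; new: +{a}
  S: {$}  A: {a}  B: {$}
iter 2: (stable)
  S: {$}  A: {a}  B: {$}

FOLLOW(A) = ["a"]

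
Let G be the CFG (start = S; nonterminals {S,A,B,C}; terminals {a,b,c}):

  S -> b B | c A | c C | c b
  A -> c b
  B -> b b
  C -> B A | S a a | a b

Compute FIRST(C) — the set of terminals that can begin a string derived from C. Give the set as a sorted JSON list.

FIRST iteration:
[1]
  A via A→c b: +{c}
  B via B→b b: +{b}
  C via C→B A: +{b}
  C via C→a b: +{a}
  S via S→b B: +{b}
  S via S→c A: +{c}
  S: {b,c}  A: {c}  B: {b}  C: {a,b}
[2]
  C via C→S a a: +{c}
  S: {b,c}  A: {c}  B: {b}  C: {a,b,c}
[3] done
  S: {b,c}  A: {c}  B: {b}  C: {a,b,c}

FIRST(C) = ["a", "b", "c"]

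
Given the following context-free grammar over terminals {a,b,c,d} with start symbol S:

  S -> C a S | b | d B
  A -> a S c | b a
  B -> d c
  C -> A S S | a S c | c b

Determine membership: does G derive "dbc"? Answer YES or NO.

CNF form of G:
  S -> C X7 | T3 B | b
  A -> T0 X4 | T2 T0
  B -> T3 T1
  C -> A X5 | T0 X6 | T1 T2
  T0 -> a
  T1 -> c
  T2 -> b
  T3 -> d
  X4 -> S T1
  X5 -> S S
  X6 -> S T1
  X7 -> T0 S

CYK table (by increasing span):
  [0..0]={T3}  "d"  orig:{}
  [1..1]={S,T2}  "b"  orig:{S}
  [2..2]={T1}  "c"  orig:{}
  [0..1]=∅  "db"
  [1..2]={X4,X6}  "bc"  orig:{}
  [0..2]=∅  "dbc"

S ∉ T[0,2] ⇒ NO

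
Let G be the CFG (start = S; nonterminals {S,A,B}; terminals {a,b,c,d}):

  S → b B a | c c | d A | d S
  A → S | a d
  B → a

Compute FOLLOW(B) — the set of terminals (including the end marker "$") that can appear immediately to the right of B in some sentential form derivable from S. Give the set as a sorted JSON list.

FIRST sets, iterate to fixpoint:
round 1:
  A via A→a d: +{a}
  B via B→a: +{a}
  S via S→b B a: +{b}
  S via S→c c: +{c}
  S via S→d A: +{d}
  S: {b,c,d}  A: {a}  B: {a}
round 2:
  A via A→S: +{b,c,d}
  S: {b,c,d}  A: {a,b,c,d}  B: {a}
round 3: (no change)
  S: {b,c,d}  A: {a,b,c,d}  B: {a}

FOLLOW iteration:
initialize: $ ∈ FOLLOW(S)
[1]
  S→b B a: FOLLOW(B) ⊇ FIRST(a) = {a}; new: +{a}
  S→d A: FOLLOW(A) ⊇ FOLLOW(S) ⊇ {$}; new: +{$}
  S: {$}  A: {$}  B: {a}
[2] (stable)
  S: {$}  A: {$}  B: {a}

FOLLOW(B) = ["a"]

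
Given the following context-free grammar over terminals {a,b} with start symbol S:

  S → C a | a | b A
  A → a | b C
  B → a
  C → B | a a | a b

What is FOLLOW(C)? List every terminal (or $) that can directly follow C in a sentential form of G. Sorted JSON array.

Compute FIRST by fixpoint:
pass 1:
  A via A→a: +{a}
  A via A→b C: +{b}
  B via B→a: +{a}
  C via C→B: +{a}
  S via S→C a: +{a}
  S via S→b A: +{b}
  FIRST(S)={a,b}  FIRST(A)={a,b}  FIRST(B)={a}  FIRST(C)={a}
pass 2: — fixpoint
  FIRST(S)={a,b}  FIRST(A)={a,b}  FIRST(B)={a}  FIRST(C)={a}

FOLLOW sets:
FOLLOW(S) := {$}
iter 1:
  S→C a: FOLLOW(C) ⊇ FIRST(a) = {a}; new: +{a}
  S→b A: FOLLOW(A) ⊇ FOLLOW(S) ⊇ {$}; new: +{$}
  FOLLOW(S)={$}  FOLLOW(A)={$}  FOLLOW(B)={}  FOLLOW(C)={a}
iter 2:
  A→b C: FOLLOW(C) ⊇ FOLLOW(A) ⊇ {$}; new: +{$}
  C→B: FOLLOW(B) ⊇ FOLLOW(C) ⊇ {$,a}; new: +{$,a}
  FOLLOW(S)={$}  FOLLOW(A)={$}  FOLLOW(B)={$,a}  FOLLOW(C)={$,a}
iter 3: — fixpoint
  FOLLOW(S)={$}  FOLLOW(A)={$}  FOLLOW(B)={$,a}  FOLLOW(C)={$,a}

FOLLOW(C) = ["$", "a"]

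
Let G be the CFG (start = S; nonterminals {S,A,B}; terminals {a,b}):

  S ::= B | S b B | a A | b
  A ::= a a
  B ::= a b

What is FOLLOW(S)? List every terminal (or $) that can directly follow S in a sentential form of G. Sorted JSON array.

FIRST iteration:
iter 1:
  A via A→a a: +{a}
  B via B→a b: +{a}
  S via S→B: +{a}
  S via S→b: +{b}
  FIRST(S)={a,b}  FIRST(A)={a}  FIRST(B)={a}
iter 2: (stable)
  FIRST(S)={a,b}  FIRST(A)={a}  FIRST(B)={a}

Compute FOLLOW by fixpoint:
FOLLOW(S) := {$}
pass 1:
  S→B: FOLLOW(B) ⊇ FOLLOW(S) ⊇ {$}; new: +{$}
  S→S b B: FOLLOW(S) ⊇ FIRST(b) = {b}; new: +{b}
  S→S b B: FOLLOW(B) ⊇ FOLLOW(S) ⊇ {$,b}; new: +{b}
  S→a A: FOLLOW(A) ⊇ FOLLOW(S) ⊇ {$,b}; new: +{$,b}
  FOLLOW(S)={$,b}  FOLLOW(A)={$,b}  FOLLOW(B)={$,b}
pass 2: (no change)
  FOLLOW(S)={$,b}  FOLLOW(A)={$,b}  FOLLOW(B)={$,b}

FOLLOW(S) = ["$", "b"]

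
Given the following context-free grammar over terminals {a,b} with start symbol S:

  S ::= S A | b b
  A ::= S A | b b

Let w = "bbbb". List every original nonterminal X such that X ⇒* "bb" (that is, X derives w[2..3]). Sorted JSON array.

Convert to CNF:
  S -> S A | T0 T0
  A -> S A | T0 T0
  T0 -> b

CYK fill, restricted to cells inside w[2..3]:
  T[2,2] 'b' = {T0}  orig:{}
  T[3,3] 'b' = {T0}  orig:{}
  T[2,3] 'bb' = {A,S}

Original NTs in T[2,3] deriving "bb": ["A", "S"]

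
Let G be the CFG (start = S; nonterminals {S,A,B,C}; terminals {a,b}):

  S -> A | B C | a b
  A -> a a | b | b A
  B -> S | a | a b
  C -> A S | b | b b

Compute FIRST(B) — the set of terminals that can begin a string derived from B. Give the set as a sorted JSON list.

FIRST sets, iterate to fixpoint:
[1]
  A via A→a a: +{a}
  A via A→b: +{b}
  B via B→a: +{a}
  C via C→A S: +{a,b}
  S via S→A: +{a,b}
  FIRST(S)={a,b}  FIRST(A)={a,b}  FIRST(B)={a}  FIRST(C)={a,b}
[2]
  B via B→S: +{b}
  FIRST(S)={a,b}  FIRST(A)={a,b}  FIRST(B)={a,b}  FIRST(C)={a,b}
[3] (no change)
  FIRST(S)={a,b}  FIRST(A)={a,b}  FIRST(B)={a,b}  FIRST(C)={a,b}

FIRST(B) = ["a", "b"]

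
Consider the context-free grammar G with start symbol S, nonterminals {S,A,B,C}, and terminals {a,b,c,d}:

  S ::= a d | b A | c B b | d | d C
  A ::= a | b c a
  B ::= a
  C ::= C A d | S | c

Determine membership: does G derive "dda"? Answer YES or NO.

Convert to CNF:
  S -> T0 A | T1 X7 | T2 T3 | T3 C | d
  A -> T0 X4 | a
  B -> a
  C -> C X5 | T0 A | T1 X6 | T2 T3 | T3 C | c | d
  T0 -> b
  T1 -> c
  T2 -> a
  T3 -> d
  X4 -> T1 T2
  X5 -> A T3
  X6 -> B T0
  X7 -> B T0

CYK table (by increasing span):
  [0..0]={C,S,T3}  "d"  orig:{C,S}
  [1..1]={C,S,T3}  "d"  orig:{C,S}
  [2..2]={A,B,T2}  "a"  orig:{A,B}
  [0..1]={C,S}  "dd"
  [1..2]=∅  "da"
  [0..2]=∅  "dda"

S ∉ T[0,2] ⇒ NO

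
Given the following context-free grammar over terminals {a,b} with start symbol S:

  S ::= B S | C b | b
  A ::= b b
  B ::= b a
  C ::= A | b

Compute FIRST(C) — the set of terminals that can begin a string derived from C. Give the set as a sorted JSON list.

FIRST sets, iterate to fixpoint:
pass 1:
  A via A→b b: +{b}
  B via B→b a: +{b}
  C via C→A: +{b}
  S via S→B S: +{b}
  S: {b}  A: {b}  B: {b}  C: {b}
pass 2: (stable)
  S: {b}  A: {b}  B: {b}  C: {b}

FIRST(C) = ["b"]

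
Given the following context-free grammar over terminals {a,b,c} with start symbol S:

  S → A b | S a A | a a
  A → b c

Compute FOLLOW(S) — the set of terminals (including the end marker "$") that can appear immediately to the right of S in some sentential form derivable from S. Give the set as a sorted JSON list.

Compute FIRST by fixpoint:
iter 1:
  A via A→b c: +{b}
  S via S→A b: +{b}
  S via S→a a: +{a}
  S: {a,b}  A: {b}
iter 2: done
  S: {a,b}  A: {b}

Compute FOLLOW by fixpoint:
FOLLOW(S) := {$}
[1]
  S→A b: FOLLOW(A) ⊇ FIRST(b) = {b}; new: +{b}
  S→S a A: FOLLOW(S) ⊇ FIRST(a) = {a}; new: +{a}
  S→S a A: FOLLOW(A) ⊇ FOLLOW(S) ⊇ {$,a}; new: +{$,a}
  S: {$,a}  A: {$,a,b}
[2] — fixpoint
  S: {$,a}  A: {$,a,b}

FOLLOW(S) = ["$", "a"]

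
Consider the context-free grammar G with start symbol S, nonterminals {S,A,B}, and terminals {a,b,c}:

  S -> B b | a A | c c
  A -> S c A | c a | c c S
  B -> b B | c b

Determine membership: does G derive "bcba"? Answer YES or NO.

Convert to CNF:
  S -> B T2 | T0 T0 | T1 A
  A -> S X3 | T0 T1 | T0 X4
  B -> T0 T2 | T2 B
  T0 -> c
  T1 -> a
  T2 -> b
  X3 -> T0 A
  X4 -> T0 S

Fill CYK table bottom-up:
  [0..0]={T2}  "b"  orig:{}
  [1..1]={T0}  "c"  orig:{}
  [2..2]={T2}  "b"  orig:{}
  [3..3]={T1}  "a"  orig:{}
  [0..1]=∅  "bc"
  [1..2]={B}  "cb"
  [2..3]=∅  "ba"
  [0..2]={B}  "bcb"
  [1..3]=∅  "cba"
  [0..3]=∅  "bcba"

S ∉ T[0,3] ⇒ NO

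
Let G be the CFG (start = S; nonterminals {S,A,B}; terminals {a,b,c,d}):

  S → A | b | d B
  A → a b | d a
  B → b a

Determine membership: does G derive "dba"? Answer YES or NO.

CNF form of G:
  S -> T0 T1 | T2 B | T2 T0 | b
  A -> T0 T1 | T2 T0
  B -> T1 T0
  T0 -> a
  T1 -> b
  T2 -> d

CYK fill:
  cell(0,0) d: {T2}  orig:{}
  cell(1,1) b: {S,T1}  orig:{S}
  cell(2,2) a: {T0}  orig:{}
  cell(0,1) db: ∅
  cell(1,2) ba: {B}
  cell(0,2) dba: {S}

S ∈ T[0,2] ⇒ YES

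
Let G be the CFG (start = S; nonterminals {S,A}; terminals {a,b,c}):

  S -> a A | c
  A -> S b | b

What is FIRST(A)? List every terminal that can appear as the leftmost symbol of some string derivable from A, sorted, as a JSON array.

Compute FIRST by fixpoint:
iter 1:
  A via A→b: +{b}
  S via S→a A: +{a}
  S via S→c: +{c}
  FIRST[S]={a,c}  FIRST[A]={b}
iter 2:
  A via A→S b: +{a,c}
  FIRST[S]={a,c}  FIRST[A]={a,b,c}
iter 3: (stable)
  FIRST[S]={a,c}  FIRST[A]={a,b,c}

FIRST(A) = ["a", "b", "c"]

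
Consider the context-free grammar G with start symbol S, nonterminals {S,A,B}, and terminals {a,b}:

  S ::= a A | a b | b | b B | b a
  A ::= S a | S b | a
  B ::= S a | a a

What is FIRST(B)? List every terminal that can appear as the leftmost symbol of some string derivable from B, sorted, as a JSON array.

Compute FIRST by fixpoint:
iter 1:
  A via A→a: +{a}
  B via B→a a: +{a}
  S via S→a A: +{a}
  S via S→b: +{b}
  S: {a,b}  A: {a}  B: {a}
iter 2:
  A via A→S a: +{b}
  B via B→S a: +{b}
  S: {a,b}  A: {a,b}  B: {a,b}
iter 3: (no change)
  S: {a,b}  A: {a,b}  B: {a,b}

FIRST(B) = ["a", "b"]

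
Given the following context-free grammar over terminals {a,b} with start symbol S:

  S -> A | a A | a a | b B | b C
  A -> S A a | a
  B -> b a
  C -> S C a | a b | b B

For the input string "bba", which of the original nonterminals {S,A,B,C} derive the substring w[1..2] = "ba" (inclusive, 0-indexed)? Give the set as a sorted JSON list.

Convert to CNF:
  S -> S X4 | T0 A | T0 T0 | T1 B | T1 C | a
  A -> S X2 | a
  B -> T1 T0
  C -> S X3 | T0 T1 | T1 B
  T0 -> a
  T1 -> b
  X2 -> A T0
  X3 -> C T0
  X4 -> A T0

CYK table (by increasing span) (cells [i..j] with 1 ≤ i ≤ j ≤ 2 only):
  [1..1]={T1}  "b"  orig:{}
  [2..2]={A,S,T0}  "a"  orig:{A,S}
  [1..2]={B}  "ba"

Original NTs in T[1,2] deriving "ba": ["B"]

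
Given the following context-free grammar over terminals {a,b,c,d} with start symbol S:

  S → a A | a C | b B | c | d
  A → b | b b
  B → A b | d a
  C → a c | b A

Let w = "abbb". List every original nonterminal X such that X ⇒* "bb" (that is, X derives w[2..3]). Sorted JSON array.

CNF form of G:
  S -> T0 B | T2 A | T2 C | c | d
  A -> T0 T0 | b
  B -> A T0 | T1 T2
  C -> T0 A | T2 T3
  T0 -> b
  T1 -> d
  T2 -> a
  T3 -> c

CYK table (by increasing span), restricted to cells inside w[2..3]:
  T[2,2] 'b' = {A,T0}  orig:{A}
  T[3,3] 'b' = {A,T0}  orig:{A}
  T[2,3] 'bb' = {A,B,C}

Original NTs in T[2,3] deriving "bb": ["A", "B", "C"]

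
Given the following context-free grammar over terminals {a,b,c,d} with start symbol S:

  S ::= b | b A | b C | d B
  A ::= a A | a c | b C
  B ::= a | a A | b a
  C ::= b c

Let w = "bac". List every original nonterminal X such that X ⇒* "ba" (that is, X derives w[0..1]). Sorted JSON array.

CNF form of G:
  S -> T2 A | T2 C | T3 B | b
  A -> T0 A | T0 T1 | T2 C
  B -> T0 A | T2 T0 | a
  C -> T2 T1
  T0 -> a
  T1 -> c
  T2 -> b
  T3 -> d

CYK table (by increasing span) (cells [i..j] with 0 ≤ i ≤ j ≤ 1 only):
  T[0,0] 'b' = {S,T2}  orig:{S}
  T[1,1] 'a' = {B,T0}  orig:{B}
  T[0,1] 'ba' = {B}

Original NTs in T[0,1] deriving "ba": ["B"]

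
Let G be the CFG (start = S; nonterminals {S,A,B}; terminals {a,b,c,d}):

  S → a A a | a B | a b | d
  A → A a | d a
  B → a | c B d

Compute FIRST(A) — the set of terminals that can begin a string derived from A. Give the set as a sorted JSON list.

FIRST sets, iterate to fixpoint:
pass 1:
  A via A→d a: +{d}
  B via B→a: +{a}
  B via B→c B d: +{c}
  S via S→a A a: +{a}
  S via S→d: +{d}
  FIRST(S)={a,d}  FIRST(A)={d}  FIRST(B)={a,c}
pass 2: — fixpoint
  FIRST(S)={a,d}  FIRST(A)={d}  FIRST(B)={a,c}

FIRST(A) = ["d"]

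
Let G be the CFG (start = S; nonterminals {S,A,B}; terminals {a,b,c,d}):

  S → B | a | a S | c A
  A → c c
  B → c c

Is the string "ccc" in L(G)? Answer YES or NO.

Convert to CNF:
  S -> T0 A | T0 T0 | T1 S | a
  A -> T0 T0
  B -> T0 T0
  T0 -> c
  T1 -> a

CYK table (by increasing span):
  cell(0,0) c: {T0}  orig:{}
  cell(1,1) c: {T0}  orig:{}
  cell(2,2) c: {T0}  orig:{}
  cell(0,1) cc: {A,B,S}
  cell(1,2) cc: {A,B,S}
  cell(0,2) ccc: {S}

S ∈ T[0,2] ⇒ YES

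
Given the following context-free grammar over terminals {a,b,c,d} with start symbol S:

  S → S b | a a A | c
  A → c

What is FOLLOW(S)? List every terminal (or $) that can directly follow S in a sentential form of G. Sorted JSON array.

Compute FIRST by fixpoint:
round 1:
  A via A→c: +{c}
  S via S→a a A: +{a}
  S via S→c: +{c}
  FIRST[S]={a,c}  FIRST[A]={c}
round 2: (no change)
  FIRST[S]={a,c}  FIRST[A]={c}

Compute FOLLOW by fixpoint:
seed FOLLOW(S) with $
pass 1:
  S→S b: FOLLOW(S) ⊇ FIRST(b) = {b}; new: +{b}
  S→a a A: FOLLOW(A) ⊇ FOLLOW(S) ⊇ {$,b}; new: +{$,b}
  FOLLOW(S)={$,b}  FOLLOW(A)={$,b}
pass 2: (no change)
  FOLLOW(S)={$,b}  FOLLOW(A)={$,b}

FOLLOW(S) = ["$", "b"]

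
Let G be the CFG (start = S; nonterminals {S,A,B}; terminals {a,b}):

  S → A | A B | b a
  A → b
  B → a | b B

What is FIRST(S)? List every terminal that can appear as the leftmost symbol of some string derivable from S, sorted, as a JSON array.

FIRST iteration:
round 1:
  A via A→b: +{b}
  B via B→a: +{a}
  B via B→b B: +{b}
  S via S→A: +{b}
  S: {b}  A: {b}  B: {a,b}
round 2: — fixpoint
  S: {b}  A: {b}  B: {a,b}

FIRST(S) = ["b"]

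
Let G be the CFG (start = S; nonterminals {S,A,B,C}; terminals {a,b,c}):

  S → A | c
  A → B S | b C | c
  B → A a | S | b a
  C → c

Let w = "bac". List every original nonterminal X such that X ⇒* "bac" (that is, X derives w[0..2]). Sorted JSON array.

CNF form of G:
  S -> B S | T0 C | c
  A -> B S | T0 C | c
  B -> A T1 | B S | T0 C | T0 T1 | c
  C -> c
  T0 -> b
  T1 -> a

Fill CYK table bottom-up (cells [i..j] with 0 ≤ i ≤ j ≤ 2 only):
  [0..0]={T0}  "b"  orig:{}
  [1..1]={T1}  "a"  orig:{}
  [2..2]={A,B,C,S}  "c"
  [0..1]={B}  "ba"
  [1..2]=∅  "ac"
  [0..2]={A,B,S}  "bac"

Original NTs in T[0,2] deriving "bac": ["A", "B", "S"]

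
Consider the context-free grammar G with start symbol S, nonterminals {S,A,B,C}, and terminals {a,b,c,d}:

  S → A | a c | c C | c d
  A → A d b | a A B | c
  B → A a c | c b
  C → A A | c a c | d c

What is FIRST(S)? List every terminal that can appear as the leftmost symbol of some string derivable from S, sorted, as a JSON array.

FIRST iteration:
iter 1:
  A via A→a A B: +{a}
  A via A→c: +{c}
  B via B→A a c: +{a,c}
  C via C→A A: +{a,c}
  C via C→d c: +{d}
  S via S→A: +{a,c}
  S: {a,c}  A: {a,c}  B: {a,c}  C: {a,c,d}
iter 2: — fixpoint
  S: {a,c}  A: {a,c}  B: {a,c}  C: {a,c,d}

FIRST(S) = ["a", "c"]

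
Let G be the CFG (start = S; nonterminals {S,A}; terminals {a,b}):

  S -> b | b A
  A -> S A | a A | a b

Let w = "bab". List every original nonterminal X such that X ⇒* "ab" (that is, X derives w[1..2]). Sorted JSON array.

Convert to CNF:
  S -> T1 A | b
  A -> S A | T0 A | T0 T1
  T0 -> a
  T1 -> b

CYK table (by increasing span) — only the sub-triangle for w[1..2]:
  cell(1,1) a: {T0}  orig:{}
  cell(2,2) b: {S,T1}  orig:{S}
  cell(1,2) ab: {A}

Original NTs in T[1,2] deriving "ab": ["A"]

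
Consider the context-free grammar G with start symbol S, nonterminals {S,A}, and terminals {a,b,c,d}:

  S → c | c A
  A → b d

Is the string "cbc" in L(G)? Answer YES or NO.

Convert to CNF:
  S -> T2 A | c
  A -> T0 T1
  T0 -> b
  T1 -> d
  T2 -> c

CYK fill:
  T[0,0] 'c' = {S,T2}  orig:{S}
  T[1,1] 'b' = {T0}  orig:{}
  T[2,2] 'c' = {S,T2}  orig:{S}
  T[0,1] 'cb' = ∅
  T[1,2] 'bc' = ∅
  T[0,2] 'cbc' = ∅

S ∉ T[0,2] ⇒ NO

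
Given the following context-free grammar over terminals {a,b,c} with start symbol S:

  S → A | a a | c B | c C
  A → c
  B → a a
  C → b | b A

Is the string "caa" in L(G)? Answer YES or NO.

CNF form of G:
  S -> T0 T0 | T2 B | T2 C | c
  A -> c
  B -> T0 T0
  C -> T1 A | b
  T0 -> a
  T1 -> b
  T2 -> c

Fill CYK table bottom-up:
  T[0,0] 'c' = {A,S,T2}  orig:{A,S}
  T[1,1] 'a' = {T0}  orig:{}
  T[2,2] 'a' = {T0}  orig:{}
  T[0,1] 'ca' = ∅
  T[1,2] 'aa' = {B,S}
  T[0,2] 'caa' = {S}

S ∈ T[0,2] ⇒ YES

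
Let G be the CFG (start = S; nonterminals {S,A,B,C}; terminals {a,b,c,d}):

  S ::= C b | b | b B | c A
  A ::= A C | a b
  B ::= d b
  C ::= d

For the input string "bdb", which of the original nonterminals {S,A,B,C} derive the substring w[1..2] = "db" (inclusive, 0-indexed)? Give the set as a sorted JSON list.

Convert to CNF:
  S -> C T1 | T1 B | T3 A | b
  A -> A C | T0 T1
  B -> T2 T1
  C -> d
  T0 -> a
  T1 -> b
  T2 -> d
  T3 -> c

Fill CYK table bottom-up (cells [i..j] with 1 ≤ i ≤ j ≤ 2 only):
  T[1,1] 'd' = {C,T2}  orig:{C}
  T[2,2] 'b' = {S,T1}  orig:{S}
  T[1,2] 'db' = {B,S}

Original NTs in T[1,2] deriving "db": ["B", "S"]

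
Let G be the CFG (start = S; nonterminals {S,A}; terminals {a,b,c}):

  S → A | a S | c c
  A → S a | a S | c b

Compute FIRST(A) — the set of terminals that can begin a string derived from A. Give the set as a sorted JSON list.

Compute FIRST by fixpoint:
pass 1:
  A via A→a S: +{a}
  A via A→c b: +{c}
  S via S→A: +{a,c}
  S: {a,c}  A: {a,c}
pass 2: (no change)
  S: {a,c}  A: {a,c}

FIRST(A) = ["a", "c"]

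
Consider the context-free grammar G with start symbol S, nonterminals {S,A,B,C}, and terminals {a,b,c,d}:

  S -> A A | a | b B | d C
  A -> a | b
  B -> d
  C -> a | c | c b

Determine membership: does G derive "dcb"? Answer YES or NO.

Convert to CNF:
  S -> A A | T1 B | T2 C | a
  A -> a | b
  B -> d
  C -> T0 T1 | a | c
  T0 -> c
  T1 -> b
  T2 -> d

CYK fill:
  T[0,0] 'd' = {B,T2}  orig:{B}
  T[1,1] 'c' = {C,T0}  orig:{C}
  T[2,2] 'b' = {A,T1}  orig:{A}
  T[0,1] 'dc' = {S}
  T[1,2] 'cb' = {C}
  T[0,2] 'dcb' = {S}

S ∈ T[0,2] ⇒ YES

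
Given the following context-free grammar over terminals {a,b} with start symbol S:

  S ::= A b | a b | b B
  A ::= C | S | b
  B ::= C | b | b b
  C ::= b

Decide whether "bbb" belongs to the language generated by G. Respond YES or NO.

CNF form of G:
  S -> A T0 | T0 B | T1 T0
  A -> A T0 | T0 B | T1 T0 | b
  B -> T0 T0 | b
  C -> b
  T0 -> b
  T1 -> a

CYK fill:
  T[0,0] 'b' = {A,B,C,T0}  orig:{A,B,C}
  T[1,1] 'b' = {A,B,C,T0}  orig:{A,B,C}
  T[2,2] 'b' = {A,B,C,T0}  orig:{A,B,C}
  T[0,1] 'bb' = {A,B,S}
  T[1,2] 'bb' = {A,B,S}
  T[0,2] 'bbb' = {A,S}

S ∈ T[0,2] ⇒ YES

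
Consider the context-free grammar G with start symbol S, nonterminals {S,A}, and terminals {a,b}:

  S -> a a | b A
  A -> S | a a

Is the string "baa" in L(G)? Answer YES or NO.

CNF form of G:
  S -> T0 T0 | T1 A
  A -> T0 T0 | T1 A
  T0 -> a
  T1 -> b

CYK fill:
  [0..0]={T1}  "b"  orig:{}
  [1..1]={T0}  "a"  orig:{}
  [2..2]={T0}  "a"  orig:{}
  [0..1]=∅  "ba"
  [1..2]={A,S}  "aa"
  [0..2]={A,S}  "baa"

S ∈ T[0,2] ⇒ YES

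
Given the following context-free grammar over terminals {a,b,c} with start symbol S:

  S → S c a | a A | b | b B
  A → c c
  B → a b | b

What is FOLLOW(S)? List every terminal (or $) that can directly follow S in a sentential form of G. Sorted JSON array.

FIRST iteration:
[1]
  A via A→c c: +{c}
  B via B→a b: +{a}
  B via B→b: +{b}
  S via S→a A: +{a}
  S via S→b: +{b}
  FIRST(S)={a,b}  FIRST(A)={c}  FIRST(B)={a,b}
[2] done
  FIRST(S)={a,b}  FIRST(A)={c}  FIRST(B)={a,b}

FOLLOW iteration:
seed FOLLOW(S) with $
[1]
  S→S c a: FOLLOW(S) ⊇ FIRST(c) = {c}; new: +{c}
  S→a A: FOLLOW(A) ⊇ FOLLOW(S) ⊇ {$,c}; new: +{$,c}
  S→b B: FOLLOW(B) ⊇ FOLLOW(S) ⊇ {$,c}; new: +{$,c}
  FOLLOW[S]={$,c}  FOLLOW[A]={$,c}  FOLLOW[B]={$,c}
[2] — fixpoint
  FOLLOW[S]={$,c}  FOLLOW[A]={$,c}  FOLLOW[B]={$,c}

FOLLOW(S) = ["$", "c"]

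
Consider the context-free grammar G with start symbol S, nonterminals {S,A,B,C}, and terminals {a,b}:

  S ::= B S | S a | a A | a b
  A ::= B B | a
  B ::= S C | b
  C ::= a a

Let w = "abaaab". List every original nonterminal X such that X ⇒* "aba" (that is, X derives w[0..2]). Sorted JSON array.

Convert to CNF:
  S -> B S | S T0 | T0 A | T0 T1
  A -> B B | a
  B -> S C | b
  C -> T0 T0
  T0 -> a
  T1 -> b

CYK table (by increasing span) — only the sub-triangle for w[0..2]:
  T[0,0] 'a' = {A,T0}  orig:{A}
  T[1,1] 'b' = {B,T1}  orig:{B}
  T[2,2] 'a' = {A,T0}  orig:{A}
  T[0,1] 'ab' = {S}
  T[1,2] 'ba' = ∅
  T[0,2] 'aba' = {S}

Original NTs in T[0,2] deriving "aba": ["S"]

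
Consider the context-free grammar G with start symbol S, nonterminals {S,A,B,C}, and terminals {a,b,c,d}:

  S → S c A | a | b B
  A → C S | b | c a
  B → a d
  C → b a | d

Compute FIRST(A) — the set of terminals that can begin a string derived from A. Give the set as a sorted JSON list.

FIRST iteration:
[1]
  A via A→b: +{b}
  A via A→c a: +{c}
  B via B→a d: +{a}
  C via C→b a: +{b}
  C via C→d: +{d}
  S via S→a: +{a}
  S via S→b B: +{b}
  FIRST(S)={a,b}  FIRST(A)={b,c}  FIRST(B)={a}  FIRST(C)={b,d}
[2]
  A via A→C S: +{d}
  FIRST(S)={a,b}  FIRST(A)={b,c,d}  FIRST(B)={a}  FIRST(C)={b,d}
[3] (no change)
  FIRST(S)={a,b}  FIRST(A)={b,c,d}  FIRST(B)={a}  FIRST(C)={b,d}

FIRST(A) = ["b", "c", "d"]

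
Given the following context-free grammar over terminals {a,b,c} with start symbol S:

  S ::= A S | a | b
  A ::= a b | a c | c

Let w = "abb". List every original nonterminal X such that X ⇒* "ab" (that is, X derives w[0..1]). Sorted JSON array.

CNF form of G:
  S -> A S | a | b
  A -> T0 T1 | T0 T2 | c
  T0 -> a
  T1 -> b
  T2 -> c

CYK table (by increasing span) (cells [i..j] with 0 ≤ i ≤ j ≤ 1 only):
  cell(0,0) a: {S,T0}  orig:{S}
  cell(1,1) b: {S,T1}  orig:{S}
  cell(0,1) ab: {A}

Original NTs in T[0,1] deriving "ab": ["A"]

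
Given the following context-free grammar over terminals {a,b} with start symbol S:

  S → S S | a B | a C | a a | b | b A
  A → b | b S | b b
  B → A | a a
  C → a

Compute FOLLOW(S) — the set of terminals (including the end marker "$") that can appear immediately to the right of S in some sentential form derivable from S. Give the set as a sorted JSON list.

FIRST iteration:
pass 1:
  A via A→b: +{b}
  B via B→A: +{b}
  B via B→a a: +{a}
  C via C→a: +{a}
  S via S→a B: +{a}
  S via S→b: +{b}
  S: {a,b}  A: {b}  B: {a,b}  C: {a}
pass 2: done
  S: {a,b}  A: {b}  B: {a,b}  C: {a}

FOLLOW iteration:
seed FOLLOW(S) with $
iter 1:
  S→S S: FOLLOW(S) ⊇ FIRST(S) = {a,b}; new: +{a,b}
  S→a B: FOLLOW(B) ⊇ FOLLOW(S) ⊇ {$,a,b}; new: +{$,a,b}
  S→a C: FOLLOW(C) ⊇ FOLLOW(S) ⊇ {$,a,b}; new: +{$,a,b}
  S→b A: FOLLOW(A) ⊇ FOLLOW(S) ⊇ {$,a,b}; new: +{$,a,b}
  FOLLOW(S)={$,a,b}  FOLLOW(A)={$,a,b}  FOLLOW(B)={$,a,b}  FOLLOW(C)={$,a,b}
iter 2: done
  FOLLOW(S)={$,a,b}  FOLLOW(A)={$,a,b}  FOLLOW(B)={$,a,b}  FOLLOW(C)={$,a,b}

FOLLOW(S) = ["$", "a", "b"]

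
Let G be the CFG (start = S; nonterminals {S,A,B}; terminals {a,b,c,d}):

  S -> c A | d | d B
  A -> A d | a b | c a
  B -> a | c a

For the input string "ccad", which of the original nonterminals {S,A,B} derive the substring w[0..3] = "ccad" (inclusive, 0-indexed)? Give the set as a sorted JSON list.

CNF form of G:
  S -> T0 B | T3 A | d
  A -> A T0 | T1 T2 | T3 T1
  B -> T3 T1 | a
  T0 -> d
  T1 -> a
  T2 -> b
  T3 -> c

CYK fill — only the sub-triangle for w[0..3]:
  T[0,0] 'c' = {T3}  orig:{}
  T[1,1] 'c' = {T3}  orig:{}
  T[2,2] 'a' = {B,T1}  orig:{B}
  T[3,3] 'd' = {S,T0}  orig:{S}
  T[0,1] 'cc' = ∅
  T[1,2] 'ca' = {A,B}
  T[2,3] 'ad' = ∅
  T[0,2] 'cca' = {S}
  T[1,3] 'cad' = {A}
  T[0,3] 'ccad' = {S}

Original NTs in T[0,3] deriving "ccad": ["S"]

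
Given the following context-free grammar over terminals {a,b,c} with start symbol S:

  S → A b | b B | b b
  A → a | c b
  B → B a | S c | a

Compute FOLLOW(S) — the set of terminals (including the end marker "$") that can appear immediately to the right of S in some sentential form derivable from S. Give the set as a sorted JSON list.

Compute FIRST by fixpoint:
round 1:
  A via A→a: +{a}
  A via A→c b: +{c}
  B via B→a: +{a}
  S via S→A b: +{a,c}
  S via S→b B: +{b}
  S: {a,b,c}  A: {a,c}  B: {a}
round 2:
  B via B→S c: +{b,c}
  S: {a,b,c}  A: {a,c}  B: {a,b,c}
round 3: — fixpoint
  S: {a,b,c}  A: {a,c}  B: {a,b,c}

FOLLOW sets:
seed FOLLOW(S) with $
iter 1:
  B→B a: FOLLOW(B) ⊇ FIRST(a) = {a}; new: +{a}
  B→S c: FOLLOW(S) ⊇ FIRST(c) = {c}; new: +{c}
  S→A b: FOLLOW(A) ⊇ FIRST(b) = {b}; new: +{b}
  S→b B: FOLLOW(B) ⊇ FOLLOW(S) ⊇ {$,c}; new: +{$,c}
  S: {$,c}  A: {b}  B: {$,a,c}
iter 2: done
  S: {$,c}  A: {b}  B: {$,a,c}

FOLLOW(S) = ["$", "c"]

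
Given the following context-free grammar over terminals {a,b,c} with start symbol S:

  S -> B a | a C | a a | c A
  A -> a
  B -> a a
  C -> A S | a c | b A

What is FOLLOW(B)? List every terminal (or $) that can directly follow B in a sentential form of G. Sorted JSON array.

FIRST sets, iterate to fixpoint:
[1]
  A via A→a: +{a}
  B via B→a a: +{a}
  C via C→A S: +{a}
  C via C→b A: +{b}
  S via S→B a: +{a}
  S via S→c A: +{c}
  S: {a,c}  A: {a}  B: {a}  C: {a,b}
[2] done
  S: {a,c}  A: {a}  B: {a}  C: {a,b}

FOLLOW iteration:
initialize: $ ∈ FOLLOW(S)
round 1:
  C→A S: FOLLOW(A) ⊇ FIRST(S) = {a,c}; new: +{a,c}
  S→B a: FOLLOW(B) ⊇ FIRST(a) = {a}; new: +{a}
  S→a C: FOLLOW(C) ⊇ FOLLOW(S) ⊇ {$}; new: +{$}
  S→c A: FOLLOW(A) ⊇ FOLLOW(S) ⊇ {$}; new: +{$}
  FOLLOW(S)={$}  FOLLOW(A)={$,a,c}  FOLLOW(B)={a}  FOLLOW(C)={$}
round 2: done
  FOLLOW(S)={$}  FOLLOW(A)={$,a,c}  FOLLOW(B)={a}  FOLLOW(C)={$}

FOLLOW(B) = ["a"]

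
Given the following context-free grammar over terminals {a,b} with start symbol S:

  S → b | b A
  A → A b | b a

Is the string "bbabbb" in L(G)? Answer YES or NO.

CNF form of G:
  S -> T0 A | b
  A -> A T0 | T0 T1
  T0 -> b
  T1 -> a

CYK table (by increasing span):
  [0..0]={S,T0}  "b"  orig:{S}
  [1..1]={S,T0}  "b"  orig:{S}
  [2..2]={T1}  "a"  orig:{}
  [3..3]={S,T0}  "b"  orig:{S}
  [4..4]={S,T0}  "b"  orig:{S}
  [5..5]={S,T0}  "b"  orig:{S}
  [0..1]=∅  "bb"
  [1..2]={A}  "ba"
  [2..3]=∅  "ab"
  [3..4]=∅  "bb"
  [4..5]=∅  "bb"
  [0..2]={S}  "bba"
  [1..3]={A}  "bab"
  [2..4]=∅  "abb"
  [3..5]=∅  "bbb"
  [0..3]={S}  "bbab"
  [1..4]={A}  "babb"
  [2..5]=∅  "abbb"
  [0..4]={S}  "bbabb"
  [1..5]={A}  "babbb"
  [0..5]={S}  "bbabbb"

S ∈ T[0,5] ⇒ YES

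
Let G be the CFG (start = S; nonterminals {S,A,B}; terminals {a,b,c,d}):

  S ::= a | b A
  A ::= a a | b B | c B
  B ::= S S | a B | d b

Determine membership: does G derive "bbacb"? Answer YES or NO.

Convert to CNF:
  S -> T1 A | a
  A -> T0 T0 | T1 B | T2 B
  B -> S S | T0 B | T3 T1
  T0 -> a
  T1 -> b
  T2 -> c
  T3 -> d

CYK fill:
  T[0,0] 'b' = {T1}  orig:{}
  T[1,1] 'b' = {T1}  orig:{}
  T[2,2] 'a' = {S,T0}  orig:{S}
  T[3,3] 'c' = {T2}  orig:{}
  T[4,4] 'b' = {T1}  orig:{}
  T[0,1] 'bb' = ∅
  T[1,2] 'ba' = ∅
  T[2,3] 'ac' = ∅
  T[3,4] 'cb' = ∅
  T[0,2] 'bba' = ∅
  T[1,3] 'bac' = ∅
  T[2,4] 'acb' = ∅
  T[0,3] 'bbac' = ∅
  T[1,4] 'bacb' = ∅
  T[0,4] 'bbacb' = ∅

S ∉ T[0,4] ⇒ NO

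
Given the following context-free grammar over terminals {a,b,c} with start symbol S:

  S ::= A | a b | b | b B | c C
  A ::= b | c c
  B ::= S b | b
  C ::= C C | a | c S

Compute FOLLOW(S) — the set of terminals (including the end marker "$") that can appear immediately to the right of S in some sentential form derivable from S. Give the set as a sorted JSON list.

Compute FIRST by fixpoint:
round 1:
  A via A→b: +{b}
  A via A→c c: +{c}
  B via B→b: +{b}
  C via C→a: +{a}
  C via C→c S: +{c}
  S via S→A: +{b,c}
  S via S→a b: +{a}
  FIRST[S]={a,b,c}  FIRST[A]={b,c}  FIRST[B]={b}  FIRST[C]={a,c}
round 2:
  B via B→S b: +{a,c}
  FIRST[S]={a,b,c}  FIRST[A]={b,c}  FIRST[B]={a,b,c}  FIRST[C]={a,c}
round 3: (stable)
  FIRST[S]={a,b,c}  FIRST[A]={b,c}  FIRST[B]={a,b,c}  FIRST[C]={a,c}

Compute FOLLOW by fixpoint:
FOLLOW(S) := {$}
pass 1:
  B→S b: FOLLOW(S) ⊇ FIRST(b) = {b}; new: +{b}
  C→C C: FOLLOW(C) ⊇ FIRST(C) = {a,c}; new: +{a,c}
  C→c S: FOLLOW(S) ⊇ FOLLOW(C) ⊇ {a,c}; new: +{a,c}
  S→A: FOLLOW(A) ⊇ FOLLOW(S) ⊇ {$,a,b,c}; new: +{$,a,b,c}
  S→b B: FOLLOW(B) ⊇ FOLLOW(S) ⊇ {$,a,b,c}; new: +{$,a,b,c}
  S→c C: FOLLOW(C) ⊇ FOLLOW(S) ⊇ {$,a,b,c}; new: +{$,b}
  FOLLOW(S)={$,a,b,c}  FOLLOW(A)={$,a,b,c}  FOLLOW(B)={$,a,b,c}  FOLLOW(C)={$,a,b,c}
pass 2: (no change)
  FOLLOW(S)={$,a,b,c}  FOLLOW(A)={$,a,b,c}  FOLLOW(B)={$,a,b,c}  FOLLOW(C)={$,a,b,c}

FOLLOW(S) = ["$", "a", "b", "c"]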